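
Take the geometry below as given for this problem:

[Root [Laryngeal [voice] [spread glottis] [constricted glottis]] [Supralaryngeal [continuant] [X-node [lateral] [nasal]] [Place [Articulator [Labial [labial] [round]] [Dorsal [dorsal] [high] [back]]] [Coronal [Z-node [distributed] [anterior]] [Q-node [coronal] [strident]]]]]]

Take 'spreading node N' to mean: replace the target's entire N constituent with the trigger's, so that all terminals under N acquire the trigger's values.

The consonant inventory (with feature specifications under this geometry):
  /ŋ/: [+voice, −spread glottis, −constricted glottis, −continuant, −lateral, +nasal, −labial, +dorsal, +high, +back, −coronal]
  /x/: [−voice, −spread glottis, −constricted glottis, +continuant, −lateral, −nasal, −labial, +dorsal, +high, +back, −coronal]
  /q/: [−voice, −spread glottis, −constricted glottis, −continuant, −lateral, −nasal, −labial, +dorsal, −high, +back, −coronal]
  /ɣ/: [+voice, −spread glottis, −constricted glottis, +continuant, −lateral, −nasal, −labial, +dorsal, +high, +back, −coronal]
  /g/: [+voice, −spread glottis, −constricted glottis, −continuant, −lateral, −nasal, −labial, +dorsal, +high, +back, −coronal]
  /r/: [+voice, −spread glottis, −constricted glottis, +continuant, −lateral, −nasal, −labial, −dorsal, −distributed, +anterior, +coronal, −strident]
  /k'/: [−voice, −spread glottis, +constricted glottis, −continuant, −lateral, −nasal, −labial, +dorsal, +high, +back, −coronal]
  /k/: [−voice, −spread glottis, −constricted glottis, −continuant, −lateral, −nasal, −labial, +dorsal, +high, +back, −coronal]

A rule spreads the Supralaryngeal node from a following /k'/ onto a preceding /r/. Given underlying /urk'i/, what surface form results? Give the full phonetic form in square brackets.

Supralaryngeal immediately or transitively dominates [continuant], [lateral], [nasal], [labial], [round], [dorsal], [high], [back], [distributed], [anterior], [coronal], [strident].
Spreading Supralaryngeal from /k'/ onto /r/ replaces those values with /k'/'s: [−continuant], [−lateral], [−nasal], [−labial], [+dorsal], [+high], [+back], [−coronal]. Features outside Supralaryngeal ([voice], [spread glottis], [constricted glottis]) stay as in /r/.
Among the inventory, only /g/ has exactly this specification, giving the surface form [ugk'i].

[ugk'i]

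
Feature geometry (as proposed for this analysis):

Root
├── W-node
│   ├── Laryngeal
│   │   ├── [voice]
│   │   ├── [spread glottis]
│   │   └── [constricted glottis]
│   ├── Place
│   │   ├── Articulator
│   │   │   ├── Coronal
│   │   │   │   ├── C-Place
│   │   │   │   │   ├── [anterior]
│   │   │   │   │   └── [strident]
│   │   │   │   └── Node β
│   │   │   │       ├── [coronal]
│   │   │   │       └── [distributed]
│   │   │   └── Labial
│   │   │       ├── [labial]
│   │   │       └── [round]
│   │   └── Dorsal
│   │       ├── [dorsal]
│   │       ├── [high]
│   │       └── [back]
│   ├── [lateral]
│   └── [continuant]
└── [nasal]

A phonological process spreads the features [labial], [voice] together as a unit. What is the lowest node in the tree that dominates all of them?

W-node

[labial]: Root > W-node > Place > Articulator > Labial > [labial].
[voice] lies under Laryngeal (below W-node).
W-node is the lowest common ancestor — every listed feature sits under it, and no single subconstituent of W-node covers them all.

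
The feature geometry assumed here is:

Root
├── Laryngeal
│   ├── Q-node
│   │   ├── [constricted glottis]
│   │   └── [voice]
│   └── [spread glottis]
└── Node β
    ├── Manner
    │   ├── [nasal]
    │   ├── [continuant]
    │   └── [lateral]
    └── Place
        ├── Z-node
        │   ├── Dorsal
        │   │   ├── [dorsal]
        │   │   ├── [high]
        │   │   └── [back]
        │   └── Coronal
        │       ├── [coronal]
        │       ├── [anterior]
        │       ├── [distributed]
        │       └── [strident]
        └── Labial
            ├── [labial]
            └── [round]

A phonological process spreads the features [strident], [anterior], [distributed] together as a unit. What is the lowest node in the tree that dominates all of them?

Coronal

[strident]: Root ▹ Node β ▹ Place ▹ Z-node ▹ Coronal ▹ [strident].
[anterior] lies under Coronal (below Node β).
[distributed]: Root ▹ Node β ▹ Place ▹ Z-node ▹ Coronal ▹ [distributed].
These paths first converge at Coronal; no daughter of Coronal dominates all 3 features, so Coronal is the minimal constituent.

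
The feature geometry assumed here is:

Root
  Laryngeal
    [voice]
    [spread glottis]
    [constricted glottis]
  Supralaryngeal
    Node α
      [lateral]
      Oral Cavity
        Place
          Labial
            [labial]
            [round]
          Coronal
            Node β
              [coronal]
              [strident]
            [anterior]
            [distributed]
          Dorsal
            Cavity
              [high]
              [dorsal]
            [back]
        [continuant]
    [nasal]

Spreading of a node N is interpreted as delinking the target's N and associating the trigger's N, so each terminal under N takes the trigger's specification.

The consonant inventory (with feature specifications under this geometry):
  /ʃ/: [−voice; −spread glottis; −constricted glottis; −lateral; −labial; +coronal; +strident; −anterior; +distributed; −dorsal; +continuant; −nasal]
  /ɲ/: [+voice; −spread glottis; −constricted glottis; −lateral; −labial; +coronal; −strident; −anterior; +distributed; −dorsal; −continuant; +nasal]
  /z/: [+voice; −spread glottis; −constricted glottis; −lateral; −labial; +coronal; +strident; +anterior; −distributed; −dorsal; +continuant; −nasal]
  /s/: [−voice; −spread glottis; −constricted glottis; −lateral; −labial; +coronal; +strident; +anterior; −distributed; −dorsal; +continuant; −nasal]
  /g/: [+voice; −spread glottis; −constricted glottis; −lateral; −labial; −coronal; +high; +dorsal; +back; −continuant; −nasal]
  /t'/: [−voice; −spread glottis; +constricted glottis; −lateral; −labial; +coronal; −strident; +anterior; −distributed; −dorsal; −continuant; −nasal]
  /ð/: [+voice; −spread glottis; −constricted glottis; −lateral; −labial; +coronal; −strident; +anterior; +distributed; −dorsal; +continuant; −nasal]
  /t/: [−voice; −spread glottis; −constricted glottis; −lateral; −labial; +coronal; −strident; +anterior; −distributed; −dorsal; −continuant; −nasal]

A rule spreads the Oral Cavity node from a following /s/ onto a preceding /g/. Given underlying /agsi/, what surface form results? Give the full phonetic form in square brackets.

Oral Cavity immediately or transitively dominates [labial], [round], [coronal], [strident], [anterior], [distributed], [high], [dorsal], [back], [continuant].
Spreading Oral Cavity from /s/ onto /g/ replaces those values with /s/'s: [−labial], [+coronal], [+strident], [+anterior], [−distributed], [−dorsal], [+continuant]. Features outside Oral Cavity ([voice], [spread glottis], [constricted glottis], …) stay as in /g/.
This feature bundle is that of [z], so /agsi/ surfaces as [azsi].

[azsi]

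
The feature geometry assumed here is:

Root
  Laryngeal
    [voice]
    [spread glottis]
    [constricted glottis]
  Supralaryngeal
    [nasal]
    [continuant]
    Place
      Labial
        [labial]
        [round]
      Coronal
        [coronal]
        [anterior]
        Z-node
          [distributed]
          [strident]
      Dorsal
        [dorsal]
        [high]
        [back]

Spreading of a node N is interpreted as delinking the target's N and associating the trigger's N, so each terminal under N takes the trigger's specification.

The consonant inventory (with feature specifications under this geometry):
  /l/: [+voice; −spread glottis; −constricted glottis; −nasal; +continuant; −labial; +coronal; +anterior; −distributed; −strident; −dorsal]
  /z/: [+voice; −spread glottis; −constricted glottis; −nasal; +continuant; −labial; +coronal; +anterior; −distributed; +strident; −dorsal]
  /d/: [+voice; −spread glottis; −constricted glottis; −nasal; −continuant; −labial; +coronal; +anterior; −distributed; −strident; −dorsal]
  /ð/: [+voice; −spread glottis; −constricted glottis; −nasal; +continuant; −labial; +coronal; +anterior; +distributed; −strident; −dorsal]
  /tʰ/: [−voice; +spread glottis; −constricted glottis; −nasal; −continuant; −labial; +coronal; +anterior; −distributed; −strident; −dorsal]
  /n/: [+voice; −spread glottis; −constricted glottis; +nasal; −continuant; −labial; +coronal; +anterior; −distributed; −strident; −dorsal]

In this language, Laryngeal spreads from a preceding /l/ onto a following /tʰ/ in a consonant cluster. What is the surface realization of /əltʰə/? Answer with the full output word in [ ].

The Laryngeal node dominates the terminals [voice], [spread glottis], [constricted glottis].
The target acquires /l/'s values for everything under Laryngeal — [+voice], [−spread glottis], [−constricted glottis] — while keeping its own [nasal], [continuant], [labial], ….
The resulting bundle matches /d/ in the inventory; substituting it for /tʰ/ gives [əldə].

[əldə]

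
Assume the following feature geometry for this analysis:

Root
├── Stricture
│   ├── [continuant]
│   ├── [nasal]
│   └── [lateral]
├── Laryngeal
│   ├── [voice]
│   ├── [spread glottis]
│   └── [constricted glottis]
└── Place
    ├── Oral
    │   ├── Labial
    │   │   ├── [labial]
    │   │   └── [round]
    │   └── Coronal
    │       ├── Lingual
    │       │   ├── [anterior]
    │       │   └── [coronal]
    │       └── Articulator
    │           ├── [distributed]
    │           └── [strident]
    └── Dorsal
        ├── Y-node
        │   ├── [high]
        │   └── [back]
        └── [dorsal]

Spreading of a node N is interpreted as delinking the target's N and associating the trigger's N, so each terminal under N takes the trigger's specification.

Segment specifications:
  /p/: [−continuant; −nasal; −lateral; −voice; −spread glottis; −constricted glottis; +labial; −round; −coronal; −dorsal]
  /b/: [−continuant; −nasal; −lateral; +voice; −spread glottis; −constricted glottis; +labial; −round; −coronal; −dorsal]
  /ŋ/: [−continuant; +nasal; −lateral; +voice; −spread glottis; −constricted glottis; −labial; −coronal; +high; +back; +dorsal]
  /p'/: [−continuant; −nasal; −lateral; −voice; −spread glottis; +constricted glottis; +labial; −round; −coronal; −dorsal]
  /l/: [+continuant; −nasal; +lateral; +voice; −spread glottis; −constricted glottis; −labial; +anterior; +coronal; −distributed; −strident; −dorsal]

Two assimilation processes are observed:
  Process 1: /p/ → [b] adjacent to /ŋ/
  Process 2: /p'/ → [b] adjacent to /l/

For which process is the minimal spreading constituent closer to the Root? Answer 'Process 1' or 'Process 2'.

In Process 1, [voice] changes, so the minimal spreading node is [voice] at depth 2.
Process 2: the features that change are [voice], [constricted glottis]; the minimal node is Laryngeal (depth 1).
Laryngeal (depth 1) sits above [voice] (depth 2), making Process 2 the one with the higher spreading node.

Process 2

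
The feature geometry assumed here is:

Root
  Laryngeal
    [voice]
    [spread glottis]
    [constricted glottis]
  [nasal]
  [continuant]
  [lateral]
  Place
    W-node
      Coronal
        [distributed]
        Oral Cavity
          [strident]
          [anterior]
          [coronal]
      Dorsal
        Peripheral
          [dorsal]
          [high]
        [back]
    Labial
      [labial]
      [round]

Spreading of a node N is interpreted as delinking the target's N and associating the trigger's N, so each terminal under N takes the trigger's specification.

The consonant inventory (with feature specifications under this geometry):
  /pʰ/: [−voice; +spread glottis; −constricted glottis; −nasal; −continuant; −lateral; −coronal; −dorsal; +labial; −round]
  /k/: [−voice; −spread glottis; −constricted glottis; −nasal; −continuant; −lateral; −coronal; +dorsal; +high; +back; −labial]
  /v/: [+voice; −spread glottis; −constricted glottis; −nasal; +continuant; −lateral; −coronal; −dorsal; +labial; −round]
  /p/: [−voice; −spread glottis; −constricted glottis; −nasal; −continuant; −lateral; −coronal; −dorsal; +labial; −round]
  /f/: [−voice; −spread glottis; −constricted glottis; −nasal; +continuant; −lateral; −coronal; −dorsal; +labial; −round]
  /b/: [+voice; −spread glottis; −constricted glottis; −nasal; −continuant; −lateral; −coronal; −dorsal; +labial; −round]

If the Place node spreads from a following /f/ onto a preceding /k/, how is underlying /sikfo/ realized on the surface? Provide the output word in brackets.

[sipfo]

Place immediately or transitively dominates [distributed], [strident], [anterior], [coronal], [dorsal], [high], [back], [labial], [round].
Spreading Place from /f/ onto /k/ replaces those values with /f/'s: [−coronal], [−dorsal], [+labial], [−round]. Features outside Place ([voice], [spread glottis], [constricted glottis], …) stay as in /k/.
Among the inventory, only /p/ has exactly this specification, giving the surface form [sipfo].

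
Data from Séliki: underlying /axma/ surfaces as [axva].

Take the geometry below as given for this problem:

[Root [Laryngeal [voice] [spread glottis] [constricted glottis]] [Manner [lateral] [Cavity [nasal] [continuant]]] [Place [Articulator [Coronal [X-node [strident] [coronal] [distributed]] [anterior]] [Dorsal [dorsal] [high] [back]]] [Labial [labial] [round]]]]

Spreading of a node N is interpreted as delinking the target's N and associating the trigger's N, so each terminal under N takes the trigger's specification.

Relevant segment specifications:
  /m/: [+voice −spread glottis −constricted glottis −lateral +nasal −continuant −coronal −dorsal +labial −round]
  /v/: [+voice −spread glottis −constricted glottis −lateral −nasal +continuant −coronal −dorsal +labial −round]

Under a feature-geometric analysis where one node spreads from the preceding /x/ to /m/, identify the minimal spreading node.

Feature comparison: [nasal], [continuant] differ between /m/ and [v]; the remaining terminals match.
The smallest constituent containing every changed terminal is Cavity — each of its daughters lacks at least one of the affected features.
If Cavity spreads, every terminal under it takes /x/'s value, producing [v] as observed.
Features on which the two segments disagree outside Cavity, such as [voice], [labial], are unchanged — nothing dominating them spread, and Cavity is the minimal sufficient constituent.

Cavity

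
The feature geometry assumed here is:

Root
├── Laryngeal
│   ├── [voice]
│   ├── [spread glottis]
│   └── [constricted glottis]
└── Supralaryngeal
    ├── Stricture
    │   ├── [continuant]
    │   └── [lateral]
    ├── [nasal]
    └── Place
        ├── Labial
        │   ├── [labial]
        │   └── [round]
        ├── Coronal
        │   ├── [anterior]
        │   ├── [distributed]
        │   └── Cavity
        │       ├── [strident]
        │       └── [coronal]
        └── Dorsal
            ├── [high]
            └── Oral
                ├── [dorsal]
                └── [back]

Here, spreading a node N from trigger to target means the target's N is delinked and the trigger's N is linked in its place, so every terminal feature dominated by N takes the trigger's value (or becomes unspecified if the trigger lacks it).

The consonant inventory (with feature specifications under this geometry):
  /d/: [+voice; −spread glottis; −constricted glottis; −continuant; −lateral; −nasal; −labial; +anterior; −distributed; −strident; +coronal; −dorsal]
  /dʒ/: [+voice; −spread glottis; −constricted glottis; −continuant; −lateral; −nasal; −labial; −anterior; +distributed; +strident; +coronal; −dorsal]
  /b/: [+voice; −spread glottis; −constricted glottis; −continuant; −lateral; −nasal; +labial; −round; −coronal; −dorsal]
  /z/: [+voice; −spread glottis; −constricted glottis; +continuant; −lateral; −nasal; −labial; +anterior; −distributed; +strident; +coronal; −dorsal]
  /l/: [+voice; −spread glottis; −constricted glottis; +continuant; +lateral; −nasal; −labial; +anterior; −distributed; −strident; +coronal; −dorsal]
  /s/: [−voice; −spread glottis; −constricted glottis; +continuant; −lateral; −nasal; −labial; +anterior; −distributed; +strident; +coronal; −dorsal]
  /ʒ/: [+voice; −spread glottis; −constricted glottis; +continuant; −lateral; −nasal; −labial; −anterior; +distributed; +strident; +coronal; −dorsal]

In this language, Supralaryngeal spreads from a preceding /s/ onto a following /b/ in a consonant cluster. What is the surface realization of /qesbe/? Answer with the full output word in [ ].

Terminals under Supralaryngeal in this geometry: [continuant], [lateral], [nasal], [labial], [round], [anterior], [distributed], [strident], [coronal], [high], [dorsal], [back].
Spreading Supralaryngeal from /s/ onto /b/ replaces those values with /s/'s: [+continuant], [−lateral], [−nasal], [−labial], [+anterior], [−distributed], [+strident], [+coronal], [−dorsal]. Features outside Supralaryngeal ([voice], [spread glottis], [constricted glottis]) stay as in /b/.
This feature bundle is that of [z], so /qesbe/ surfaces as [qesze].

[qesze]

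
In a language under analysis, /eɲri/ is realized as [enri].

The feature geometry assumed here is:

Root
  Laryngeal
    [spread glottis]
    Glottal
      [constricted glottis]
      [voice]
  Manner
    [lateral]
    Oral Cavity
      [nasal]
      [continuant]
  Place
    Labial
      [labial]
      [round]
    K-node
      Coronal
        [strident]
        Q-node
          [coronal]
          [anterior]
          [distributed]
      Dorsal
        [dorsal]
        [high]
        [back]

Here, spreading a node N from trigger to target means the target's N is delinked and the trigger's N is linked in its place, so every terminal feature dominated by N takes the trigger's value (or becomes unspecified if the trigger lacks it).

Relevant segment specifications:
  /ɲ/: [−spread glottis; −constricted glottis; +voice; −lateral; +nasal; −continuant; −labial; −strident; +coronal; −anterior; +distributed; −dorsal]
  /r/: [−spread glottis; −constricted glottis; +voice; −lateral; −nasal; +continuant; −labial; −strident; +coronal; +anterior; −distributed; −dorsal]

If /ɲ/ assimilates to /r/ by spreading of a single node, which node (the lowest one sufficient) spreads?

Q-node

Comparing /ɲ/ with its surface form [n], the features that change are [anterior], [distributed].
These terminals are all dominated by Q-node, and no proper subconstituent of Q-node covers them all; Q-node is their lowest common ancestor.
If Q-node spreads, every terminal under it takes /r/'s value, producing [n] as observed.
[nasal], [continuant] stay as in /ɲ/ although /r/ differs there, so no node dominating them spread; among the remaining candidates Q-node is the lowest that derives the output.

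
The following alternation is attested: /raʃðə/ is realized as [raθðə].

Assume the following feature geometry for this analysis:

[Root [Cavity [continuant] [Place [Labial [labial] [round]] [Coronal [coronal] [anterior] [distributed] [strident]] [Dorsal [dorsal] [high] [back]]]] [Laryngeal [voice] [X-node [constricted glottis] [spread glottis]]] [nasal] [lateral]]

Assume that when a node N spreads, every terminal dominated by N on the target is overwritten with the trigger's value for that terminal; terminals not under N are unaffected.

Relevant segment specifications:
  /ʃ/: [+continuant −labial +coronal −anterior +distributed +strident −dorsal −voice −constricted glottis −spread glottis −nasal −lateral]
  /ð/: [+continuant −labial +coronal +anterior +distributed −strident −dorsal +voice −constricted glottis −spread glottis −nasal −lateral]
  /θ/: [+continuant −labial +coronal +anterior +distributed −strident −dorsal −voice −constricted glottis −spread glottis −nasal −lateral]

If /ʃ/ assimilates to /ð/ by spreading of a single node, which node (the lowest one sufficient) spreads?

Comparing /ʃ/ with its surface form [θ], the features that change are [anterior], [strident].
In this geometry the lowest node dominating all of them is Coronal: every daughter of Coronal dominates only a proper subset, so no lower node suffices.
Spreading Coronal from /ð/ overwrites each of those terminals with /ð/'s values, yielding exactly [θ].
[voice], a feature on which the two segments disagree outside Coronal, is unchanged — nothing dominating it spread, and Coronal is the minimal sufficient constituent.

Coronal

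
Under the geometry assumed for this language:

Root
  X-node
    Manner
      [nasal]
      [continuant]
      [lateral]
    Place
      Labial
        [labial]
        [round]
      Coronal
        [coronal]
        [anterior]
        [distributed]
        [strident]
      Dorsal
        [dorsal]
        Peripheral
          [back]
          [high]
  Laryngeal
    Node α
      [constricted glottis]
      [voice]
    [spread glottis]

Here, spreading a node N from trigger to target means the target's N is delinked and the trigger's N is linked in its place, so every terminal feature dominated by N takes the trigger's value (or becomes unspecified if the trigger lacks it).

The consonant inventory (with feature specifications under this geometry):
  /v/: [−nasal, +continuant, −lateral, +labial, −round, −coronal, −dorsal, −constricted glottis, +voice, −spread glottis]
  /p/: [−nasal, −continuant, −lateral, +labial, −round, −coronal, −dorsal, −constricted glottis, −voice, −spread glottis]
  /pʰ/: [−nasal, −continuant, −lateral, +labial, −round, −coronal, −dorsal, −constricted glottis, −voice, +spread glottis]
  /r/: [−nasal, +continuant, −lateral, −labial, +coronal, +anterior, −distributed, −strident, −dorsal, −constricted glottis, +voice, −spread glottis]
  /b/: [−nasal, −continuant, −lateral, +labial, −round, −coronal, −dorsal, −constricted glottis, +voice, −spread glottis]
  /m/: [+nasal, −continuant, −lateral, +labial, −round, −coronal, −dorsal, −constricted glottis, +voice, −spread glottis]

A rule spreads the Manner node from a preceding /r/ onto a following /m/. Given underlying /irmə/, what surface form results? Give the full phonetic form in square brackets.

[irvə]

Terminals under Manner in this geometry: [nasal], [continuant], [lateral].
Spreading Manner from /r/ onto /m/ replaces those values with /r/'s: [−nasal], [+continuant], [−lateral]. Features outside Manner ([labial], [round], [coronal], …) stay as in /m/.
This feature bundle is that of [v], so /irmə/ surfaces as [irvə].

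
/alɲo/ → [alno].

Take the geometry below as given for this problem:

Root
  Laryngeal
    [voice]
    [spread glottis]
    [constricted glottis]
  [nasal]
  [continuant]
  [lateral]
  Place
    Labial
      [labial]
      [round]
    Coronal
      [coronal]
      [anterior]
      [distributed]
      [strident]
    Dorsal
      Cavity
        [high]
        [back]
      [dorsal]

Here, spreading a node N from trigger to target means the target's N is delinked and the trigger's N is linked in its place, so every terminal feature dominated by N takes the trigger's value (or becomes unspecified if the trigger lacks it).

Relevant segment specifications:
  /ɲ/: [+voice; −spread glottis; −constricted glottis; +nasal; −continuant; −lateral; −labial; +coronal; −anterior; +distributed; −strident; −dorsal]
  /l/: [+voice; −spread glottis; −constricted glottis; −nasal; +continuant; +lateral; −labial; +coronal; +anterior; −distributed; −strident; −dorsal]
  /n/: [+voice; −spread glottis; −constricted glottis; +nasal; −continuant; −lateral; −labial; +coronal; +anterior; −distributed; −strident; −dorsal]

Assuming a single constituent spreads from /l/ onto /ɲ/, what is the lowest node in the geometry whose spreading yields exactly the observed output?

Coronal

Feature comparison: [anterior], [distributed] differ between /ɲ/ and [n]; the remaining terminals match.
The smallest constituent containing every changed terminal is Coronal — each of its daughters lacks at least one of the affected features.
If Coronal spreads, every terminal under it takes /l/'s value, producing [n] as observed.
Features on which the two segments disagree outside Coronal, such as [lateral], [continuant], are unchanged — nothing dominating them spread, and Coronal is the minimal sufficient constituent.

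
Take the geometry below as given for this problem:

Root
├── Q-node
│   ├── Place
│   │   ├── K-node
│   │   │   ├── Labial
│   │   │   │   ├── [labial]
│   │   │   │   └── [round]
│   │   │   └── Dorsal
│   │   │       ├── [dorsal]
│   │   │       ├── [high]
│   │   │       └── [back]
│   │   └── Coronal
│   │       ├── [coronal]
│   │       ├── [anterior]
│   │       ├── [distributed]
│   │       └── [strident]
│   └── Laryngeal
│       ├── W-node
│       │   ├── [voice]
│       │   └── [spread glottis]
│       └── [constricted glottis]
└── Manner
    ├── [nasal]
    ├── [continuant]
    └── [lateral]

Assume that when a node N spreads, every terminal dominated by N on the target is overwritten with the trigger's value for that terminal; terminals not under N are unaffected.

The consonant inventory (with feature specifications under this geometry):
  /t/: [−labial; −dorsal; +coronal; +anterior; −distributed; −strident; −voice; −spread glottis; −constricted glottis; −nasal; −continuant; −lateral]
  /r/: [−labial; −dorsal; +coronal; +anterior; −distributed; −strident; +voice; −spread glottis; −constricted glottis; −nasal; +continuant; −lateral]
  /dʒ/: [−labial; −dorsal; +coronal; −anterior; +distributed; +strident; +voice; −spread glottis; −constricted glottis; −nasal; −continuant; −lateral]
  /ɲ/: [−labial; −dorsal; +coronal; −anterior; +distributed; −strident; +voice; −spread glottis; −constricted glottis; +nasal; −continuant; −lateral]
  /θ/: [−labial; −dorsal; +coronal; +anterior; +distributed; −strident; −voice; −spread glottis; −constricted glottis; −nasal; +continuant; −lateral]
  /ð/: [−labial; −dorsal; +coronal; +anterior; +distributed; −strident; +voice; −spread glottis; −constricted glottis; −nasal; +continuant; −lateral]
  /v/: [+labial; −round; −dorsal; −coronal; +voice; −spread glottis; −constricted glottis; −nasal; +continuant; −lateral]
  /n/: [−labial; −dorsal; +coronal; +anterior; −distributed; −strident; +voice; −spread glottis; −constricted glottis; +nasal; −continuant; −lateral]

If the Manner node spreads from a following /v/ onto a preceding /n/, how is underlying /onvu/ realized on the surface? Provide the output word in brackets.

[orvu]

Manner immediately or transitively dominates [nasal], [continuant], [lateral].
After delinking /n/'s Manner and linking /v/'s, the affected terminals become [−nasal], [+continuant], [−lateral]; [labial], [dorsal], [coronal], … (outside Manner) are retained from /n/.
The resulting bundle matches /r/ in the inventory; substituting it for /n/ gives [orvu].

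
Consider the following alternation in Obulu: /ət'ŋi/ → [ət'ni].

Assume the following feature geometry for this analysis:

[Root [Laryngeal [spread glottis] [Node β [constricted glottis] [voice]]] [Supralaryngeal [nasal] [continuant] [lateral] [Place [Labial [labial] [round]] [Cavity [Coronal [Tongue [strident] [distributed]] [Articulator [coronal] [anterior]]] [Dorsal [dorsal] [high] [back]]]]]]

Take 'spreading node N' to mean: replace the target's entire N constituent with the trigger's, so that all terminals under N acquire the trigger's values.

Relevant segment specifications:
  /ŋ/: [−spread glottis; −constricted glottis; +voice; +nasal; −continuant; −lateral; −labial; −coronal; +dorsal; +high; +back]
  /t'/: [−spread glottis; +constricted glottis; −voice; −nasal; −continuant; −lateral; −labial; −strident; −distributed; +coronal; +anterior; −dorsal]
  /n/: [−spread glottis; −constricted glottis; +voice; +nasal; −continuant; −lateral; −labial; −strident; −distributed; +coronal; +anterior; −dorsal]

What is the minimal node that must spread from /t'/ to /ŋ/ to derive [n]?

Cavity

Comparing /ŋ/ with its surface form [n], the features that change are [coronal], [anterior], [distributed], [strident], [dorsal], [high], [back].
The smallest constituent containing every changed terminal is Cavity — each of its daughters lacks at least one of the affected features.
If Cavity spreads, every terminal under it takes /t'/'s value, producing [n] as observed.
Features on which the two segments disagree outside Cavity, such as [constricted glottis], [voice], are unchanged — nothing dominating them spread, and Cavity is the minimal sufficient constituent.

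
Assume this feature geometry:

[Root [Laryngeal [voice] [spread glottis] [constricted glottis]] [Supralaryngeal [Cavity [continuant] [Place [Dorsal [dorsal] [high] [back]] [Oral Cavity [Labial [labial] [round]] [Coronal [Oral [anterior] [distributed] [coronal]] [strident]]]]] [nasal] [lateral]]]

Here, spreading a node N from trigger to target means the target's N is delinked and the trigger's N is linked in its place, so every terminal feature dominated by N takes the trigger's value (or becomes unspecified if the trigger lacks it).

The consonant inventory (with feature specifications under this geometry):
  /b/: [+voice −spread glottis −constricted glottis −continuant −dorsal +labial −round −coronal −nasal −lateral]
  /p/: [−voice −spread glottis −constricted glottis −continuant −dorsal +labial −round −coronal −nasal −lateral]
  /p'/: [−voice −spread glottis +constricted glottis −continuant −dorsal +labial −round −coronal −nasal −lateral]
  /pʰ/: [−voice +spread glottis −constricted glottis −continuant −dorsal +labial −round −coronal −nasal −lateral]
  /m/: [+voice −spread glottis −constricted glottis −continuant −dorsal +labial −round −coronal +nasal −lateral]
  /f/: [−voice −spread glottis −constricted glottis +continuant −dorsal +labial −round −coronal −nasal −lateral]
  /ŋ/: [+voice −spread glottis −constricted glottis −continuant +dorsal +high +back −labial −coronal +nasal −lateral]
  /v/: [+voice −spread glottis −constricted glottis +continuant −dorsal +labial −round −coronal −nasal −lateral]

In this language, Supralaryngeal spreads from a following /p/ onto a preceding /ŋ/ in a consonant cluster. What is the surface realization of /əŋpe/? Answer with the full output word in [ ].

[əbpe]

Supralaryngeal immediately or transitively dominates [continuant], [dorsal], [high], [back], [labial], [round], [anterior], [distributed], [coronal], [strident], [nasal], [lateral].
Spreading Supralaryngeal from /p/ onto /ŋ/ replaces those values with /p/'s: [−continuant], [−dorsal], [+labial], [−round], [−coronal], [−nasal], [−lateral]. Features outside Supralaryngeal ([voice], [spread glottis], [constricted glottis]) stay as in /ŋ/.
This feature bundle is that of [b], so /əŋpe/ surfaces as [əbpe].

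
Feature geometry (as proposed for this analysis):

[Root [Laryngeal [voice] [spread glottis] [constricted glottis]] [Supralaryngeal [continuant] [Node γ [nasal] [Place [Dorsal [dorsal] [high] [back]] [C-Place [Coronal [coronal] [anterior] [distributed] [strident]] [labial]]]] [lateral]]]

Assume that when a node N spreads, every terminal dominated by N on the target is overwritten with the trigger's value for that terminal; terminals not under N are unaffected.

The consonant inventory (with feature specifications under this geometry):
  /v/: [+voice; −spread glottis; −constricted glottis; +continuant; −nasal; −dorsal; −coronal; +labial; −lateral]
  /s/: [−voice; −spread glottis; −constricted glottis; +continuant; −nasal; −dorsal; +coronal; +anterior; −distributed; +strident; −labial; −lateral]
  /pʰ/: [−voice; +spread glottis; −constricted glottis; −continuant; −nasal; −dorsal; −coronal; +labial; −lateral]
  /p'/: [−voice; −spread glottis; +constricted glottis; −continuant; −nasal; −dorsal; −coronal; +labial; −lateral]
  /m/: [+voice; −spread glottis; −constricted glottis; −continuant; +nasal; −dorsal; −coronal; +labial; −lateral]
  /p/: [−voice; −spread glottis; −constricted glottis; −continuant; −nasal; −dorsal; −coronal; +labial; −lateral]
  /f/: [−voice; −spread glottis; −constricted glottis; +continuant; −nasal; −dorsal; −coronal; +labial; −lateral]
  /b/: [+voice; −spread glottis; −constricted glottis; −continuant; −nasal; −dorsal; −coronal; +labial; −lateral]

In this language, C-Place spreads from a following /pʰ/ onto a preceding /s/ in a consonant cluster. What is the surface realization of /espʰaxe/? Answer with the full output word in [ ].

[efpʰaxe]

Terminals under C-Place in this geometry: [coronal], [anterior], [distributed], [strident], [labial].
After delinking /s/'s C-Place and linking /pʰ/'s, the affected terminals become [−coronal], [+labial]; [voice], [spread glottis], [constricted glottis], … (outside C-Place) are retained from /s/.
The resulting bundle matches /f/ in the inventory; substituting it for /s/ gives [efpʰaxe].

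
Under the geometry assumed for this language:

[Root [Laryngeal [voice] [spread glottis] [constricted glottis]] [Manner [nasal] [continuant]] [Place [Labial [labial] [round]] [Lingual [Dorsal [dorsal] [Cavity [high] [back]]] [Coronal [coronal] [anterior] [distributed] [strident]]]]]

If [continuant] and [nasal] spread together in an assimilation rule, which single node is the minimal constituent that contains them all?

Manner

[continuant]: Root → Manner → [continuant].
[nasal]: Root → Manner → [nasal].
The lowest node appearing on every path is Manner; each proper daughter of Manner fails to dominate at least one of the listed features.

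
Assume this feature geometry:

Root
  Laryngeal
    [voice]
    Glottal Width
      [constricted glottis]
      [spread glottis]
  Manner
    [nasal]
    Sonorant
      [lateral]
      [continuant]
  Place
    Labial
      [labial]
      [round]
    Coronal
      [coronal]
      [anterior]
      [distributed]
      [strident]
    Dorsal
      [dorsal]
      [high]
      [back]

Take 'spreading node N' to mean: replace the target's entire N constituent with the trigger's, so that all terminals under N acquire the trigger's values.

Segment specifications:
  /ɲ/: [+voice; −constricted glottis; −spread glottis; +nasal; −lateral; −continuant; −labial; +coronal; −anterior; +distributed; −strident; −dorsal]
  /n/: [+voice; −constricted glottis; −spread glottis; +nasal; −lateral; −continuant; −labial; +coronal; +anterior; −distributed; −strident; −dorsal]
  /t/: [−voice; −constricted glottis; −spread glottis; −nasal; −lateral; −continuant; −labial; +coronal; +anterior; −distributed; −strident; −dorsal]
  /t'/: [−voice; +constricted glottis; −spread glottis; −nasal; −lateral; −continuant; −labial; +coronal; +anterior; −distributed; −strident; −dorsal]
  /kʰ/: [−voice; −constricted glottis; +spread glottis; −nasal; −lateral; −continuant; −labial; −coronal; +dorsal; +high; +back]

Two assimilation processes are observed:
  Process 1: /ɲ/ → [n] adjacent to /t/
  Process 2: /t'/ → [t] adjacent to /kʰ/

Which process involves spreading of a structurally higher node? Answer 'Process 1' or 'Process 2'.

Process 1: the features that change are [anterior], [distributed]; the minimal node is Coronal (depth 2).
Process 2 alters [constricted glottis]; the lowest dominating node is [constricted glottis] (depth 3 from Root).
Coronal (depth 2) sits above [constricted glottis] (depth 3), making Process 1 the one with the higher spreading node.

Process 1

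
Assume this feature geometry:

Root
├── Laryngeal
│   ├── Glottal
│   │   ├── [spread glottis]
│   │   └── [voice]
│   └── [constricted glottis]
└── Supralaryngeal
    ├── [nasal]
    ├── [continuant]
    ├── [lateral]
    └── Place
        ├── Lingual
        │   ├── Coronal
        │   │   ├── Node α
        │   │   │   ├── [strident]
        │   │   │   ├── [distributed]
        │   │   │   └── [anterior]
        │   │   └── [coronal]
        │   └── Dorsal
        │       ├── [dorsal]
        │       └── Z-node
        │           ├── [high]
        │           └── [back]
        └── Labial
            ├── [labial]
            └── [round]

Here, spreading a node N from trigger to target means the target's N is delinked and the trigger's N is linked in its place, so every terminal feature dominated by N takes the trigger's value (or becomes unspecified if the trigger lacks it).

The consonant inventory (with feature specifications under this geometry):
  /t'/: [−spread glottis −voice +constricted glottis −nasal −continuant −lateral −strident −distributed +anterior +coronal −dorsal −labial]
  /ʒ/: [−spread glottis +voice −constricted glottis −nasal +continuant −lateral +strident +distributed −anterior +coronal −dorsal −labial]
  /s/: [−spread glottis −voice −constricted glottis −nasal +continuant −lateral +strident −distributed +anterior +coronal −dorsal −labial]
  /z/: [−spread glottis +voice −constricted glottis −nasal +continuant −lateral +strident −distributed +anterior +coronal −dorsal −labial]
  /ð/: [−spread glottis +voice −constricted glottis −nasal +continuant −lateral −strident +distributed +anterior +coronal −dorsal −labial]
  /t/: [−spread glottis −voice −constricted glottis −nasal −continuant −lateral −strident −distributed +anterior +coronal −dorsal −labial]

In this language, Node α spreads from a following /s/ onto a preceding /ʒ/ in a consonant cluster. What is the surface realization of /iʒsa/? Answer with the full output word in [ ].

[izsa]

Node α immediately or transitively dominates [strident], [distributed], [anterior].
Spreading Node α from /s/ onto /ʒ/ replaces those values with /s/'s: [+strident], [−distributed], [+anterior]. Features outside Node α ([spread glottis], [voice], [constricted glottis], …) stay as in /ʒ/.
This feature bundle is that of [z], so /iʒsa/ surfaces as [izsa].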